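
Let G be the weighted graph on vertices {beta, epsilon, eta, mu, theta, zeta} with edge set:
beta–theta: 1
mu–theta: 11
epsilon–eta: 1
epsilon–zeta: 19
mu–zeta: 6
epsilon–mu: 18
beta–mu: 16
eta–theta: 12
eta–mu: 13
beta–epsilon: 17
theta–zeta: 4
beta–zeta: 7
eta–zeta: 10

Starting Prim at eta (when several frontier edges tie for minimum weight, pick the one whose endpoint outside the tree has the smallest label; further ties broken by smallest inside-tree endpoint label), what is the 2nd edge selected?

eta-zeta

Prim, starting at eta.
Step 1: cheapest edge leaving the tree is epsilon–eta (1); add epsilon.
Step 2: cheapest edge leaving the tree is eta–zeta (10); add zeta.
Step 3: cheapest edge leaving the tree is theta–zeta (4); add theta.
Step 4: cheapest edge leaving the tree is beta–theta (1); add beta.
Step 5: cheapest edge leaving the tree is mu–zeta (6); add mu.
The 2nd edge added is eta–zeta.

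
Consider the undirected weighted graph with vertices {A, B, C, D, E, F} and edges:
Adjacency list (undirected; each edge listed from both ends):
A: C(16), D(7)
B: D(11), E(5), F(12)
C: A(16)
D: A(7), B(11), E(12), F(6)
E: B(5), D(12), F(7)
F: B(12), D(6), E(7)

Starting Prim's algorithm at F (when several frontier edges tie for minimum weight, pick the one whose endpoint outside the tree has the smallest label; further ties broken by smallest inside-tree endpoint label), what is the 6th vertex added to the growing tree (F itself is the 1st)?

C

Prim's algorithm from F:
Step 1: cheapest edge leaving the tree is D-F (6); add D.
Step 2: cheapest edge leaving the tree is A-D (7); add A.
Step 3: cheapest edge leaving the tree is E-F (7); add E.
Step 4: cheapest edge leaving the tree is B-E (5); add B.
Step 5: cheapest edge leaving the tree is A-C (16); add C.
Vertex order: F, D, A, E, B, C. The 6th vertex is C.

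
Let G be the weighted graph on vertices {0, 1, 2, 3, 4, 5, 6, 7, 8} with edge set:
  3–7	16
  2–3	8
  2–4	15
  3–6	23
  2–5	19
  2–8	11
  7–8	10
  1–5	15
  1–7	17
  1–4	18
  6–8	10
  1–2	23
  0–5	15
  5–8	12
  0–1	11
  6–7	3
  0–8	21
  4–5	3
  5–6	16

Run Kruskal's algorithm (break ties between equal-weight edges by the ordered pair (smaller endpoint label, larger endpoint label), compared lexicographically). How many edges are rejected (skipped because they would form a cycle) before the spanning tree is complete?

Kruskal: consider edges lightest-first.
4–5 (3): add — endpoints in different components.
6–7 (3): add — endpoints in different components.
2–3 (8): add — endpoints in different components.
6–8 (10): add — endpoints in different components.
7–8 (10): skip — 7 and 8 already connected.
0–1 (11): add — endpoints in different components.
2–8 (11): add — endpoints in different components.
5–8 (12): add — endpoints in different components.
0–5 (15): add — endpoints in different components.
Edges rejected before the tree was complete: 1.

1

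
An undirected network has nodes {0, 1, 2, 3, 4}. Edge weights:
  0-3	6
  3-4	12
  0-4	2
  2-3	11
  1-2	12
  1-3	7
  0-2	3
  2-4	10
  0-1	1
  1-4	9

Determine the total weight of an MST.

Grow the tree from 2 using Prim:
Step 1: frontier [0-2 3, 2-4 10, 2-3 11, 1-2 12] → take 0-2 (3); add 0.
Step 2: frontier [0-1 1, 0-4 2, 0-3 6, 2-4 10, 2-3 11, 1-2 12] → take 0-1 (1); add 1.
Step 3: frontier [0-4 2, 0-3 6, 1-3 7, 1-4 9, 2-4 10, 2-3 11] → take 0-4 (2); add 4.
Step 4: frontier [0-3 6, 1-3 7, 2-3 11, 3-4 12] → take 0-3 (6); add 3.
MST edges: 0-2, 0-1, 0-4, 0-3; total weight 3+1+2+6 = 12.

12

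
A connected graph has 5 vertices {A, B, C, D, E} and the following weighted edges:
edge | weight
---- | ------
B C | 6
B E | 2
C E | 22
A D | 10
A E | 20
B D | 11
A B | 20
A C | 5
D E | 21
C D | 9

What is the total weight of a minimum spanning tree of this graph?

Sort edges by weight, then run Kruskal:
B E (2): add — endpoints in different components.
A C (5): add — endpoints in different components.
B C (6): add — endpoints in different components.
C D (9): add — endpoints in different components.
MST edges: B E, A C, B C, C D; total weight 2+5+6+9 = 22.

22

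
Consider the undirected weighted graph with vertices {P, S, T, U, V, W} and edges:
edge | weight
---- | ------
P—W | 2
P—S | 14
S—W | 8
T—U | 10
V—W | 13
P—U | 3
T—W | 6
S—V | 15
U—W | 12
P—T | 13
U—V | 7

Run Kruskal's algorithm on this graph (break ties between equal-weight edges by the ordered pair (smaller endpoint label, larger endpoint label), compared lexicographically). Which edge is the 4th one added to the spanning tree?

U-V

Kruskal: consider edges lightest-first.
P—W (2): add — endpoints in different components.
P—U (3): add — endpoints in different components.
T—W (6): add — endpoints in different components.
U—V (7): add — endpoints in different components.
S—W (8): add — endpoints in different components.
The 4th edge added is U—V.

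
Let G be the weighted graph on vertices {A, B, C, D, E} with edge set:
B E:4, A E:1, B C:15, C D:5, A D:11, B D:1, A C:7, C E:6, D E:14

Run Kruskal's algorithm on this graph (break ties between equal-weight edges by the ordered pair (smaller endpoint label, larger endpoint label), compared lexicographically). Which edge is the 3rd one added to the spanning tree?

B-E

Kruskal: consider edges lightest-first.
A E (1): add — endpoints in different components.
B D (1): add — endpoints in different components.
B E (4): add — endpoints in different components.
C D (5): add — endpoints in different components.
The 3rd edge added is B E.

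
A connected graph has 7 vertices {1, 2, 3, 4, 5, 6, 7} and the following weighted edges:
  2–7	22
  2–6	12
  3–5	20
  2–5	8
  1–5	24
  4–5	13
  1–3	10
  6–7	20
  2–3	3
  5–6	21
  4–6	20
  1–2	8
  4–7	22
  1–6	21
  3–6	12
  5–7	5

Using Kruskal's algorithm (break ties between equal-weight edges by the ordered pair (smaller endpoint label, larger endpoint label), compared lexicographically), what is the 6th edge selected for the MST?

Sort edges by weight, then run Kruskal:
2–3 (3): add — endpoints in different components.
5–7 (5): add — endpoints in different components.
1–2 (8): add — endpoints in different components.
2–5 (8): add — endpoints in different components.
1–3 (10): skip — 1 and 3 already connected.
2–6 (12): add — endpoints in different components.
3–6 (12): skip — 3 and 6 already connected.
4–5 (13): add — endpoints in different components.
The 6th edge added is 4–5.

4-5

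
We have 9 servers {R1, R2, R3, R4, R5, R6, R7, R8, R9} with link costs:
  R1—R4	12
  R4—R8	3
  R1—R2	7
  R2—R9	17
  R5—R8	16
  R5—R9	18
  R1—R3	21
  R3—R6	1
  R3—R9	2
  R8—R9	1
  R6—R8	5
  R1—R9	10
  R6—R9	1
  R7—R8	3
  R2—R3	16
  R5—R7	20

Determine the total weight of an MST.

Grow the tree from R8 using Prim:
Step 1: cheapest edge leaving the tree is R8—R9 (1); add R9.
Step 2: cheapest edge leaving the tree is R6—R9 (1); add R6.
Step 3: cheapest edge leaving the tree is R3—R6 (1); add R3.
Step 4: cheapest edge leaving the tree is R4—R8 (3); add R4.
Step 5: cheapest edge leaving the tree is R7—R8 (3); add R7.
Step 6: cheapest edge leaving the tree is R1—R9 (10); add R1.
Step 7: cheapest edge leaving the tree is R1—R2 (7); add R2.
Step 8: cheapest edge leaving the tree is R5—R8 (16); add R5.
MST edges: R8—R9, R6—R9, R3—R6, R4—R8, R7—R8, R1—R9, R1—R2, R5—R8; total weight 1+1+1+3+3+10+7+16 = 42.

42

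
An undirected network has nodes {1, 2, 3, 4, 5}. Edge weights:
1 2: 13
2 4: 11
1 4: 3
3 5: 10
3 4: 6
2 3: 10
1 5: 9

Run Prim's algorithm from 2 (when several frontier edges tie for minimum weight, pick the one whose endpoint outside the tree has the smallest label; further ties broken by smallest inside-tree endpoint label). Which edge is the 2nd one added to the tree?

3-4

Prim's algorithm from 2:
Step 1: frontier [2 3 10, 2 4 11, 1 2 13] → take 2 3 (10); add 3.
Step 2: frontier [2 4 11, 1 2 13, 3 4 6, 3 5 10] → take 3 4 (6); add 4.
Step 3: frontier [1 2 13, 3 5 10, 1 4 3] → take 1 4 (3); add 1.
Step 4: frontier [1 5 9, 3 5 10] → take 1 5 (9); add 5.
The 2nd edge added is 3 4.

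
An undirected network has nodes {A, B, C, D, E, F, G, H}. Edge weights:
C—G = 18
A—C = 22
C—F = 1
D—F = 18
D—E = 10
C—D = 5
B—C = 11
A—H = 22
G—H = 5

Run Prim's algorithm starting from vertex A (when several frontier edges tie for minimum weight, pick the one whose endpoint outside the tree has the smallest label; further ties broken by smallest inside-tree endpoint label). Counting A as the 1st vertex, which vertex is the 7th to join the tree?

Prim's algorithm from A:
Step 1: frontier [A—C 22, A—H 22] → take A—C (22); add C.
Step 2: frontier [A—H 22, C—F 1, C—D 5, B—C 11, C—G 18] → take C—F (1); add F.
Step 3: frontier [A—H 22, C—D 5, B—C 11, C—G 18, D—F 18] → take C—D (5); add D.
Step 4: frontier [A—H 22, B—C 11, C—G 18, D—E 10] → take D—E (10); add E.
Step 5: frontier [A—H 22, B—C 11, C—G 18] → take B—C (11); add B.
Step 6: frontier [A—H 22, C—G 18] → take C—G (18); add G.
Step 7: frontier [A—H 22, G—H 5] → take G—H (5); add H.
Vertex order: A, C, F, D, E, B, G, H. The 7th vertex is G.

G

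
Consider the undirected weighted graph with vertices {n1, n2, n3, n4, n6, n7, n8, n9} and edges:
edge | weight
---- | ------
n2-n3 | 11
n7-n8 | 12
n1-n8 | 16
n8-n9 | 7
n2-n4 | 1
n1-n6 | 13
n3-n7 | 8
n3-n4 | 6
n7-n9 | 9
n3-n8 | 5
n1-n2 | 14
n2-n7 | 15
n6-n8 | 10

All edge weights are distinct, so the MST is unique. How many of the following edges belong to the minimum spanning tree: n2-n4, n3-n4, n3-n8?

Sort edges by weight, then run Kruskal:
n2-n4 (1): add — endpoints in different components.
n3-n8 (5): add — endpoints in different components.
n3-n4 (6): add — endpoints in different components.
n8-n9 (7): add — endpoints in different components.
n3-n7 (8): add — endpoints in different components.
n7-n9 (9): skip — n9 and n7 already connected.
n6-n8 (10): add — endpoints in different components.
n2-n3 (11): skip — n3 and n2 already connected.
n7-n8 (12): skip — n8 and n7 already connected.
n1-n6 (13): add — endpoints in different components.
MST edge set: {n2-n4, n3-n8, n3-n4, n8-n9, n3-n7, n6-n8, n1-n6}.
Of the listed edges, {n2-n4, n3-n4, n3-n8} are in the MST → 3.

3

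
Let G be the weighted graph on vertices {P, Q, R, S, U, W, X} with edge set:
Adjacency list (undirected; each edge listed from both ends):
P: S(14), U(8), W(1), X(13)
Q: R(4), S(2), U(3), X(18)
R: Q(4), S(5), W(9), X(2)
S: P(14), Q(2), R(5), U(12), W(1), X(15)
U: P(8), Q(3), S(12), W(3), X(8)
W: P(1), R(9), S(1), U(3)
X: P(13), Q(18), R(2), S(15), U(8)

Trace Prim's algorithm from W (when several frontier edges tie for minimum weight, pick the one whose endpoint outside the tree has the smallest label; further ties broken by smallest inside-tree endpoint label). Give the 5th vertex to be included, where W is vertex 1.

Grow the tree from W using Prim:
Step 1: cheapest edge leaving the tree is P–W (1); add P.
Step 2: cheapest edge leaving the tree is S–W (1); add S.
Step 3: cheapest edge leaving the tree is Q–S (2); add Q.
Step 4: cheapest edge leaving the tree is Q–U (3); add U.
Step 5: cheapest edge leaving the tree is Q–R (4); add R.
Step 6: cheapest edge leaving the tree is R–X (2); add X.
Vertex order: W, P, S, Q, U, R, X. The 5th vertex is U.

U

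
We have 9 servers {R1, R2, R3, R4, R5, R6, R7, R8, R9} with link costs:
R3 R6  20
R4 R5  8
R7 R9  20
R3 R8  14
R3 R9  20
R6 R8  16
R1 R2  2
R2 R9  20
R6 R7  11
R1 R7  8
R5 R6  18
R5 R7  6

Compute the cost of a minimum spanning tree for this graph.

85

Kruskal's algorithm — process edges by increasing weight (ties by edge label):
R1 R2 (2): add — endpoints in different components.
R5 R7 (6): add — endpoints in different components.
R1 R7 (8): add — endpoints in different components.
R4 R5 (8): add — endpoints in different components.
R6 R7 (11): add — endpoints in different components.
R3 R8 (14): add — endpoints in different components.
R6 R8 (16): add — endpoints in different components.
R5 R6 (18): skip — R6 and R5 already connected.
R2 R9 (20): add — endpoints in different components.
MST edges: R1 R2, R5 R7, R1 R7, R4 R5, R6 R7, R3 R8, R6 R8, R2 R9; total weight 2+6+8+8+11+14+16+20 = 85.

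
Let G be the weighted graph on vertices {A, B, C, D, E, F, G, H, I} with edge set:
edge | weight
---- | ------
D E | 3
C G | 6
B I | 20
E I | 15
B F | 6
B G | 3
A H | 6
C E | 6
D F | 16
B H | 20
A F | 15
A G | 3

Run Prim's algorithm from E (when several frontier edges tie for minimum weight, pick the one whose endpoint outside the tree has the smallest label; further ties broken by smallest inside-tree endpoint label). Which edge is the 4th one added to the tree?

A-G

Grow the tree from E using Prim:
Step 1: frontier [D E 3, C E 6, E I 15] → take D E (3); add D.
Step 2: frontier [D F 16, C E 6, E I 15] → take C E (6); add C.
Step 3: frontier [C G 6, D F 16, E I 15] → take C G (6); add G.
Step 4: frontier [D F 16, E I 15, A G 3, B G 3] → take A G (3); add A.
Step 5: frontier [A H 6, A F 15, D F 16, E I 15, B G 3] → take B G (3); add B.
Step 6: frontier [A H 6, A F 15, B F 6, B H 20, B I 20, D F 16, E I 15] → take B F (6); add F.
Step 7: frontier [A H 6, B H 20, B I 20, E I 15] → take A H (6); add H.
Step 8: frontier [B I 20, E I 15] → take E I (15); add I.
The 4th edge added is A G.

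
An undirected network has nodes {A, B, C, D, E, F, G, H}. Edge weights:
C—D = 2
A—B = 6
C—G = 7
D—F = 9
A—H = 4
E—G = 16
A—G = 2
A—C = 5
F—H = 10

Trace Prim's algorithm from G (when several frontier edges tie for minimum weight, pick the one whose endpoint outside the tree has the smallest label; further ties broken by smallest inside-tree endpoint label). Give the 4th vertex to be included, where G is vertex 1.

C

Prim, starting at G.
Step 1: cheapest edge leaving the tree is A—G (2); add A.
Step 2: cheapest edge leaving the tree is A—H (4); add H.
Step 3: cheapest edge leaving the tree is A—C (5); add C.
Step 4: cheapest edge leaving the tree is C—D (2); add D.
Step 5: cheapest edge leaving the tree is A—B (6); add B.
Step 6: cheapest edge leaving the tree is D—F (9); add F.
Step 7: cheapest edge leaving the tree is E—G (16); add E.
Vertex order: G, A, H, C, D, B, F, E. The 4th vertex is C.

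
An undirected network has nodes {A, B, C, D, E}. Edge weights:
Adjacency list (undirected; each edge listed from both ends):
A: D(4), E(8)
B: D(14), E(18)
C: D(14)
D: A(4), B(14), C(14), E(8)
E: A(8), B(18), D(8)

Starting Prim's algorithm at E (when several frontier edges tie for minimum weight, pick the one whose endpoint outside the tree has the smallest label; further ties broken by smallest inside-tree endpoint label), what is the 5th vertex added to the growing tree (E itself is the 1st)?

Prim's algorithm from E:
Step 1: cheapest edge leaving the tree is A—E (8); add A.
Step 2: cheapest edge leaving the tree is A—D (4); add D.
Step 3: cheapest edge leaving the tree is B—D (14); add B.
Step 4: cheapest edge leaving the tree is C—D (14); add C.
Vertex order: E, A, D, B, C. The 5th vertex is C.

C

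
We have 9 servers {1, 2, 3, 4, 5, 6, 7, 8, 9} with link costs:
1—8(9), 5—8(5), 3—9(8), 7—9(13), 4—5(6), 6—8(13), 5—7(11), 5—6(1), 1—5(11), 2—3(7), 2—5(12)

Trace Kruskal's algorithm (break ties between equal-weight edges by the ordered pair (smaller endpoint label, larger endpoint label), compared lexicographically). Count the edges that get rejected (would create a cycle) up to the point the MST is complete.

1

Sort edges by weight, then run Kruskal:
5—6 (1): add — endpoints in different components.
5—8 (5): add — endpoints in different components.
4—5 (6): add — endpoints in different components.
2—3 (7): add — endpoints in different components.
3—9 (8): add — endpoints in different components.
1—8 (9): add — endpoints in different components.
1—5 (11): skip — 1 and 5 already connected.
5—7 (11): add — endpoints in different components.
2—5 (12): add — endpoints in different components.
Edges rejected before the tree was complete: 1.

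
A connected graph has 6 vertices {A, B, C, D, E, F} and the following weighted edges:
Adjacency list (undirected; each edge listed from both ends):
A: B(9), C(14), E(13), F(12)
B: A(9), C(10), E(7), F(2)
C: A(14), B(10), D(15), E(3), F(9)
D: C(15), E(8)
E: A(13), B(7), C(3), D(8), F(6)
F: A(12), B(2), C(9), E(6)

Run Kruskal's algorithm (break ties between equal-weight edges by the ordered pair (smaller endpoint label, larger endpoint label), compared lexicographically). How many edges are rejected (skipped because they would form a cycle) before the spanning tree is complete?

Kruskal's algorithm — process edges by increasing weight (ties by edge label):
B–F (2): add — endpoints in different components.
C–E (3): add — endpoints in different components.
E–F (6): add — endpoints in different components.
B–E (7): skip — B and E already connected.
D–E (8): add — endpoints in different components.
A–B (9): add — endpoints in different components.
Edges rejected before the tree was complete: 1.

1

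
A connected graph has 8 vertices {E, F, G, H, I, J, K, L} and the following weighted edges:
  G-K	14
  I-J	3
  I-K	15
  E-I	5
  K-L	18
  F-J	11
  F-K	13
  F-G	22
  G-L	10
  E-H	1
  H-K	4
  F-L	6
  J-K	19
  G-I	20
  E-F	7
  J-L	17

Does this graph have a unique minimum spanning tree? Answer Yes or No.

Yes

Kruskal's algorithm — process edges by increasing weight (ties by edge label):
E-H (1): add — endpoints in different components.
I-J (3): add — endpoints in different components.
H-K (4): add — endpoints in different components.
E-I (5): add — endpoints in different components.
F-L (6): add — endpoints in different components.
E-F (7): add — endpoints in different components.
G-L (10): add — endpoints in different components.
Every non-tree edge has weight strictly greater than the heaviest edge on the tree path between its endpoints, so the MST is unique.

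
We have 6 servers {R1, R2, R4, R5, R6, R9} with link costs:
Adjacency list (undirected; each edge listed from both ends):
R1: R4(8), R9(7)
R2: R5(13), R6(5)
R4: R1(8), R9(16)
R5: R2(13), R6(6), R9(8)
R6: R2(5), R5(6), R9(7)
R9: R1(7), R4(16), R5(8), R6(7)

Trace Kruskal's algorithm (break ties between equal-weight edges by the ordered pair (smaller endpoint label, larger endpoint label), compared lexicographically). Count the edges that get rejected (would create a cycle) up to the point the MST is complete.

0

Sort edges by weight, then run Kruskal:
R2–R6 (5): add — endpoints in different components.
R5–R6 (6): add — endpoints in different components.
R1–R9 (7): add — endpoints in different components.
R6–R9 (7): add — endpoints in different components.
R1–R4 (8): add — endpoints in different components.
Edges rejected before the tree was complete: 0.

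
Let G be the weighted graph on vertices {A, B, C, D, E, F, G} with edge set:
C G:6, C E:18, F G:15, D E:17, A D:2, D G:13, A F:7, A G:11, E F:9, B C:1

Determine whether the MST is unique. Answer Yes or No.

Yes

Sort edges by weight, then run Kruskal:
B C (1): add. Components now {A} {B,C} {D} {E} {F} {G}
A D (2): add. Components now {A,D} {B,C} {E} {F} {G}
C G (6): add. Components now {A,D} {B,C,G} {E} {F}
A F (7): add. Components now {A,D,F} {B,C,G} {E}
E F (9): add. Components now {A,D,E,F} {B,C,G}
A G (11): add. Components now {A,B,C,D,E,F,G}
Every non-tree edge has weight strictly greater than the heaviest edge on the tree path between its endpoints, so the MST is unique.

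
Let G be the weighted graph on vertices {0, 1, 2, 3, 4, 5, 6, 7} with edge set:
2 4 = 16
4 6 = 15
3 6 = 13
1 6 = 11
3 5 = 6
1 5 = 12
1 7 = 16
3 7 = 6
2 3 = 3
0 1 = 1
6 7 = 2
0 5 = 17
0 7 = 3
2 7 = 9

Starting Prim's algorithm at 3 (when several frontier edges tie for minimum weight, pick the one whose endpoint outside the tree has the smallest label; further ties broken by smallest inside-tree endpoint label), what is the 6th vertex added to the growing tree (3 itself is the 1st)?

Prim, starting at 3.
Step 1: cheapest edge leaving the tree is 2 3 (3); add 2.
Step 2: cheapest edge leaving the tree is 3 5 (6); add 5.
Step 3: cheapest edge leaving the tree is 3 7 (6); add 7.
Step 4: cheapest edge leaving the tree is 6 7 (2); add 6.
Step 5: cheapest edge leaving the tree is 0 7 (3); add 0.
Step 6: cheapest edge leaving the tree is 0 1 (1); add 1.
Step 7: cheapest edge leaving the tree is 4 6 (15); add 4.
Vertex order: 3, 2, 5, 7, 6, 0, 1, 4. The 6th vertex is 0.

0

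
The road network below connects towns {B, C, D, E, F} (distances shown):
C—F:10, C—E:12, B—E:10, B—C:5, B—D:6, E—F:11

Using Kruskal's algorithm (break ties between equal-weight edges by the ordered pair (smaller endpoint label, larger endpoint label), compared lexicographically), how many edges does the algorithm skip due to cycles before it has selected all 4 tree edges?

0

Sort edges by weight, then run Kruskal:
B—C (5): add. Components now {B,C} {D} {E} {F}
B—D (6): add. Components now {B,C,D} {E} {F}
B—E (10): add. Components now {B,C,D,E} {F}
C—F (10): add. Components now {B,C,D,E,F}
Edges rejected before the tree was complete: 0.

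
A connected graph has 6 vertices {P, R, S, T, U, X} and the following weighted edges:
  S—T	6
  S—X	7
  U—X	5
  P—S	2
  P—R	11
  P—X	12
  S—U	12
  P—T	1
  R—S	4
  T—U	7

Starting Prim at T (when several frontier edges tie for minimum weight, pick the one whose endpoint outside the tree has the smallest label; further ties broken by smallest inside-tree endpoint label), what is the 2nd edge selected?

P-S

Prim's algorithm from T:
Step 1: frontier [P—T 1, S—T 6, T—U 7] → take P—T (1); add P.
Step 2: frontier [P—S 2, P—R 11, P—X 12, S—T 6, T—U 7] → take P—S (2); add S.
Step 3: frontier [P—R 11, P—X 12, R—S 4, S—X 7, S—U 12, T—U 7] → take R—S (4); add R.
Step 4: frontier [P—X 12, S—X 7, S—U 12, T—U 7] → take T—U (7); add U.
Step 5: frontier [P—X 12, S—X 7, U—X 5] → take U—X (5); add X.
The 2nd edge added is P—S.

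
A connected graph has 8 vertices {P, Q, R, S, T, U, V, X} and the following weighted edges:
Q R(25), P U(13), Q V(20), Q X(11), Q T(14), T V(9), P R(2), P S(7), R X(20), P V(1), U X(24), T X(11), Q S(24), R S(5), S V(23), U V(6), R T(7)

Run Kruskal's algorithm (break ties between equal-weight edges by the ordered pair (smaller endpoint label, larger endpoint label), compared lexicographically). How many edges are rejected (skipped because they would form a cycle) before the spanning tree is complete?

Kruskal's algorithm — process edges by increasing weight (ties by edge label):
P V (1): add — endpoints in different components.
P R (2): add — endpoints in different components.
R S (5): add — endpoints in different components.
U V (6): add — endpoints in different components.
P S (7): skip — S and P already connected.
R T (7): add — endpoints in different components.
T V (9): skip — V and T already connected.
Q X (11): add — endpoints in different components.
T X (11): add — endpoints in different components.
Edges rejected before the tree was complete: 2.

2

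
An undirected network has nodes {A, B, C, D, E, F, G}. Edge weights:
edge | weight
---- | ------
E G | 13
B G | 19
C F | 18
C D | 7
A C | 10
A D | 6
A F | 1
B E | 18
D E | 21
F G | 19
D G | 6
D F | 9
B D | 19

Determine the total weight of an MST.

Kruskal's algorithm — process edges by increasing weight (ties by edge label):
A F (1): add. Components now {A,F} {B} {C} {D} {E} {G}
A D (6): add. Components now {A,D,F} {B} {C} {E} {G}
D G (6): add. Components now {A,D,F,G} {B} {C} {E}
C D (7): add. Components now {A,C,D,F,G} {B} {E}
D F (9): skip — D and F already connected.
A C (10): skip — A and C already connected.
E G (13): add. Components now {A,C,D,E,F,G} {B}
B E (18): add. Components now {A,B,C,D,E,F,G}
MST edges: A F, A D, D G, C D, E G, B E; total weight 1+6+6+7+13+18 = 51.

51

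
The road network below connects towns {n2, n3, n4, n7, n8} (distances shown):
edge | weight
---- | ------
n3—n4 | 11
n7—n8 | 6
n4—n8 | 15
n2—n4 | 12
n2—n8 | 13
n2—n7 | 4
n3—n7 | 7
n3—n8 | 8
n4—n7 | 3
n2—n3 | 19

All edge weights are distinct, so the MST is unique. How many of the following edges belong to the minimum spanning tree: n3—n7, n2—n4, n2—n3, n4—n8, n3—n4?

1

Kruskal's algorithm — process edges by increasing weight (ties by edge label):
n4—n7 (3): add. Components now {n4,n7} {n8} {n2} {n3}
n2—n7 (4): add. Components now {n2,n4,n7} {n8} {n3}
n7—n8 (6): add. Components now {n2,n4,n7,n8} {n3}
n3—n7 (7): add. Components now {n2,n3,n4,n7,n8}
MST edge set: {n4—n7, n2—n7, n7—n8, n3—n7}.
Of the listed edges, {n3—n7} are in the MST → 1.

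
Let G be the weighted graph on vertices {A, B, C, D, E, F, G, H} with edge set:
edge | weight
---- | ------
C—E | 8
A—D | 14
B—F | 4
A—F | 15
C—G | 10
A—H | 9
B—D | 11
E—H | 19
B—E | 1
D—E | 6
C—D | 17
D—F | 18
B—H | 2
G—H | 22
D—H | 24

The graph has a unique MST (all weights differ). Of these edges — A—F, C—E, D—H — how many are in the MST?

Kruskal's algorithm — process edges by increasing weight (ties by edge label):
B—E (1): add — endpoints in different components.
B—H (2): add — endpoints in different components.
B—F (4): add — endpoints in different components.
D—E (6): add — endpoints in different components.
C—E (8): add — endpoints in different components.
A—H (9): add — endpoints in different components.
C—G (10): add — endpoints in different components.
MST edge set: {B—E, B—H, B—F, D—E, C—E, A—H, C—G}.
Of the listed edges, {C—E} are in the MST → 1.

1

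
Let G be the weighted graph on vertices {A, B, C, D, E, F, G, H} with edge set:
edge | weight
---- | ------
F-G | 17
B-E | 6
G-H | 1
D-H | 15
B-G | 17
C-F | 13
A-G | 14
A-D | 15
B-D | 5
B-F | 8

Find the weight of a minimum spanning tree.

Prim's algorithm from D:
Step 1: frontier [B-D 5, A-D 15, D-H 15] → take B-D (5); add B.
Step 2: frontier [B-E 6, B-F 8, B-G 17, A-D 15, D-H 15] → take B-E (6); add E.
Step 3: frontier [B-F 8, B-G 17, A-D 15, D-H 15] → take B-F (8); add F.
Step 4: frontier [B-G 17, A-D 15, D-H 15, C-F 13, F-G 17] → take C-F (13); add C.
Step 5: frontier [B-G 17, A-D 15, D-H 15, F-G 17] → take A-D (15); add A.
Step 6: frontier [A-G 14, B-G 17, D-H 15, F-G 17] → take A-G (14); add G.
Step 7: frontier [D-H 15, G-H 1] → take G-H (1); add H.
MST edges: B-D, B-E, B-F, C-F, A-D, A-G, G-H; total weight 5+6+8+13+15+14+1 = 62.

62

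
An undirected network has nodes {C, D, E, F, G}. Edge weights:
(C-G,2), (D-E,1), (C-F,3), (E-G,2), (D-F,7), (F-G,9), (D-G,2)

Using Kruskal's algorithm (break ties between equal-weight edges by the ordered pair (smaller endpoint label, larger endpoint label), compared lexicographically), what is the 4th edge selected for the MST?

Kruskal: consider edges lightest-first.
D-E (1): add. Components now {C} {D,E} {F} {G}
C-G (2): add. Components now {C,G} {D,E} {F}
D-G (2): add. Components now {C,D,E,G} {F}
E-G (2): skip — E and G already connected.
C-F (3): add. Components now {C,D,E,F,G}
The 4th edge added is C-F.

C-F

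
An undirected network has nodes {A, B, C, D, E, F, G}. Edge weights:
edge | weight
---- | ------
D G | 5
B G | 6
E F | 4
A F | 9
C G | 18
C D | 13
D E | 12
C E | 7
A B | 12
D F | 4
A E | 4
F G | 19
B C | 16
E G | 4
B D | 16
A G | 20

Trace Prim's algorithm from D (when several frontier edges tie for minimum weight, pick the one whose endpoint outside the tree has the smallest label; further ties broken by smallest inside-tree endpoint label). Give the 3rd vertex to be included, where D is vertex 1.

Grow the tree from D using Prim:
Step 1: cheapest edge leaving the tree is D F (4); add F.
Step 2: cheapest edge leaving the tree is E F (4); add E.
Step 3: cheapest edge leaving the tree is A E (4); add A.
Step 4: cheapest edge leaving the tree is E G (4); add G.
Step 5: cheapest edge leaving the tree is B G (6); add B.
Step 6: cheapest edge leaving the tree is C E (7); add C.
Vertex order: D, F, E, A, G, B, C. The 3rd vertex is E.

E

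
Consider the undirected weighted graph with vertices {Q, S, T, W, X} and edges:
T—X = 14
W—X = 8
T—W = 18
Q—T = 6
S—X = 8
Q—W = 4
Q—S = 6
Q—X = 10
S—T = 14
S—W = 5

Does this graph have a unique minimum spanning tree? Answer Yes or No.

Sort edges by weight, then run Kruskal:
Q—W (4): add — endpoints in different components.
S—W (5): add — endpoints in different components.
Q—S (6): skip — S and Q already connected.
Q—T (6): add — endpoints in different components.
S—X (8): add — endpoints in different components.
Non-tree edge W—X has weight 8, equal to the heaviest edge on its tree cycle — swapping gives another MST of the same weight. Not unique.

No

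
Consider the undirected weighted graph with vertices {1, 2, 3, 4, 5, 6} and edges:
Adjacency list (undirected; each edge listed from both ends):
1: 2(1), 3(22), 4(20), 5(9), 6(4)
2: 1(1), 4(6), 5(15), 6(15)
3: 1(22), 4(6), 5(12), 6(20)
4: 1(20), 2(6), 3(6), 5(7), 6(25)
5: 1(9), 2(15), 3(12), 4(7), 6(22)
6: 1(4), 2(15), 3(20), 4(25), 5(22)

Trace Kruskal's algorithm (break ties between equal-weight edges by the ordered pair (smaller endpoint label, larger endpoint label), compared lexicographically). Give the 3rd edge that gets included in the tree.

Sort edges by weight, then run Kruskal:
1—2 (1): add — endpoints in different components.
1—6 (4): add — endpoints in different components.
2—4 (6): add — endpoints in different components.
3—4 (6): add — endpoints in different components.
4—5 (7): add — endpoints in different components.
The 3rd edge added is 2—4.

2-4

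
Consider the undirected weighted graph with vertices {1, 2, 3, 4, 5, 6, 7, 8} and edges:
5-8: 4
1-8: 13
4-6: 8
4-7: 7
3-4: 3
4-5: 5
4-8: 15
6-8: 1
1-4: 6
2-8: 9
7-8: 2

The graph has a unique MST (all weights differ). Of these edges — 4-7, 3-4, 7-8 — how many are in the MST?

2

Kruskal's algorithm — process edges by increasing weight (ties by edge label):
6-8 (1): add — endpoints in different components.
7-8 (2): add — endpoints in different components.
3-4 (3): add — endpoints in different components.
5-8 (4): add — endpoints in different components.
4-5 (5): add — endpoints in different components.
1-4 (6): add — endpoints in different components.
4-7 (7): skip — 4 and 7 already connected.
4-6 (8): skip — 4 and 6 already connected.
2-8 (9): add — endpoints in different components.
MST edge set: {6-8, 7-8, 3-4, 5-8, 4-5, 1-4, 2-8}.
Of the listed edges, {3-4, 7-8} are in the MST → 2.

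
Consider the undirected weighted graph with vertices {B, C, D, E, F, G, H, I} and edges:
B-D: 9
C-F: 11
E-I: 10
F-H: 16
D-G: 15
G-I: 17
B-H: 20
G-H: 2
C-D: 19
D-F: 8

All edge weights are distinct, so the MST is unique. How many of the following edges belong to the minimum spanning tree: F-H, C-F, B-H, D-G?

2

Sort edges by weight, then run Kruskal:
G-H (2): add — endpoints in different components.
D-F (8): add — endpoints in different components.
B-D (9): add — endpoints in different components.
E-I (10): add — endpoints in different components.
C-F (11): add — endpoints in different components.
D-G (15): add — endpoints in different components.
F-H (16): skip — F and H already connected.
G-I (17): add — endpoints in different components.
MST edge set: {G-H, D-F, B-D, E-I, C-F, D-G, G-I}.
Of the listed edges, {C-F, D-G} are in the MST → 2.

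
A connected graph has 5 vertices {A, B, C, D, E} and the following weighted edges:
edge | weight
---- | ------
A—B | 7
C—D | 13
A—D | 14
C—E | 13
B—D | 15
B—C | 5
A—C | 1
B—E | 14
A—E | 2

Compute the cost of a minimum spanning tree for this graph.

Kruskal: consider edges lightest-first.
A—C (1): add. Components now {A,C} {B} {D} {E}
A—E (2): add. Components now {A,C,E} {B} {D}
B—C (5): add. Components now {A,B,C,E} {D}
A—B (7): skip — A and B already connected.
C—D (13): add. Components now {A,B,C,D,E}
MST edges: A—C, A—E, B—C, C—D; total weight 1+2+5+13 = 21.

21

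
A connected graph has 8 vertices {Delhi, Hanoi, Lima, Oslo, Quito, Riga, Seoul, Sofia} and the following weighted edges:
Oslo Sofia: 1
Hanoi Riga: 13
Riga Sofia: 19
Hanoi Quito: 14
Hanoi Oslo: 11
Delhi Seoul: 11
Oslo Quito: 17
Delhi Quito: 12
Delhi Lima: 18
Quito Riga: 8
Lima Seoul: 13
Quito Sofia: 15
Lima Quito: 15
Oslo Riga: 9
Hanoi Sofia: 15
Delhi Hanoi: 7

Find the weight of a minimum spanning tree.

60

Prim's algorithm from Oslo:
Step 1: cheapest edge leaving the tree is Oslo Sofia (1); add Sofia.
Step 2: cheapest edge leaving the tree is Oslo Riga (9); add Riga.
Step 3: cheapest edge leaving the tree is Quito Riga (8); add Quito.
Step 4: cheapest edge leaving the tree is Hanoi Oslo (11); add Hanoi.
Step 5: cheapest edge leaving the tree is Delhi Hanoi (7); add Delhi.
Step 6: cheapest edge leaving the tree is Delhi Seoul (11); add Seoul.
Step 7: cheapest edge leaving the tree is Lima Seoul (13); add Lima.
MST edges: Oslo Sofia, Oslo Riga, Quito Riga, Hanoi Oslo, Delhi Hanoi, Delhi Seoul, Lima Seoul; total weight 1+9+8+11+7+11+13 = 60.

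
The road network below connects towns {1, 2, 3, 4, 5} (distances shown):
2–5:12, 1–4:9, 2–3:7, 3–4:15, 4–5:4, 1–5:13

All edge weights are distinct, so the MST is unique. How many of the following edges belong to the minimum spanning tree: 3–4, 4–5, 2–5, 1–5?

2

Kruskal: consider edges lightest-first.
4–5 (4): add. Components now {1} {2} {3} {4,5}
2–3 (7): add. Components now {1} {2,3} {4,5}
1–4 (9): add. Components now {1,4,5} {2,3}
2–5 (12): add. Components now {1,2,3,4,5}
MST edge set: {4–5, 2–3, 1–4, 2–5}.
Of the listed edges, {4–5, 2–5} are in the MST → 2.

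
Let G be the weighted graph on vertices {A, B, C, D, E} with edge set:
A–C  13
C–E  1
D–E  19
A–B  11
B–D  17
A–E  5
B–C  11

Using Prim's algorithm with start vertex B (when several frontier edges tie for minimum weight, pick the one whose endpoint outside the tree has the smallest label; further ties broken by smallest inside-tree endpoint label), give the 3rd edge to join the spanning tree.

C-E

Prim, starting at B.
Step 1: frontier [A–B 11, B–C 11, B–D 17] → take A–B (11); add A.
Step 2: frontier [A–E 5, A–C 13, B–C 11, B–D 17] → take A–E (5); add E.
Step 3: frontier [A–C 13, B–C 11, B–D 17, C–E 1, D–E 19] → take C–E (1); add C.
Step 4: frontier [B–D 17, D–E 19] → take B–D (17); add D.
The 3rd edge added is C–E.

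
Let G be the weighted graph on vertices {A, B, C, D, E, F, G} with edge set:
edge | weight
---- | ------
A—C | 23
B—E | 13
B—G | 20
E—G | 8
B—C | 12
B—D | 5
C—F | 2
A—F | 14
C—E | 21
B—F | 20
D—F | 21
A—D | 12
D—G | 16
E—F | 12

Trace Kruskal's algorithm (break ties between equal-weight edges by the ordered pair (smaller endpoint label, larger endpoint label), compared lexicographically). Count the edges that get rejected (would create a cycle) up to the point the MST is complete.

0

Kruskal's algorithm — process edges by increasing weight (ties by edge label):
C—F (2): add — endpoints in different components.
B—D (5): add — endpoints in different components.
E—G (8): add — endpoints in different components.
A—D (12): add — endpoints in different components.
B—C (12): add — endpoints in different components.
E—F (12): add — endpoints in different components.
Edges rejected before the tree was complete: 0.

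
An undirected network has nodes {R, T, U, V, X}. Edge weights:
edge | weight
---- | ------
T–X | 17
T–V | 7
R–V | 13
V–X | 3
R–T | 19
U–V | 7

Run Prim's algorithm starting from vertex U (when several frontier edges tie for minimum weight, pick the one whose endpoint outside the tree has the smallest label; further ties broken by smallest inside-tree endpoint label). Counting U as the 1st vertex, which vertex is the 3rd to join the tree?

Prim, starting at U.
Step 1: frontier [U–V 7] → take U–V (7); add V.
Step 2: frontier [V–X 3, T–V 7, R–V 13] → take V–X (3); add X.
Step 3: frontier [T–V 7, R–V 13, T–X 17] → take T–V (7); add T.
Step 4: frontier [R–T 19, R–V 13] → take R–V (13); add R.
Vertex order: U, V, X, T, R. The 3rd vertex is X.

X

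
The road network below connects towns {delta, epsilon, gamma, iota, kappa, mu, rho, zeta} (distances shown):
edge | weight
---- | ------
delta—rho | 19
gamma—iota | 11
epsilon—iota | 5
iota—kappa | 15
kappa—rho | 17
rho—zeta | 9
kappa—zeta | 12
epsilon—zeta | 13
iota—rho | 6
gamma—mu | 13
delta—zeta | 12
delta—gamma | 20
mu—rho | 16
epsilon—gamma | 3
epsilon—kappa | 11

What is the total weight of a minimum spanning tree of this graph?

59

Prim, starting at rho.
Step 1: cheapest edge leaving the tree is iota—rho (6); add iota.
Step 2: cheapest edge leaving the tree is epsilon—iota (5); add epsilon.
Step 3: cheapest edge leaving the tree is epsilon—gamma (3); add gamma.
Step 4: cheapest edge leaving the tree is rho—zeta (9); add zeta.
Step 5: cheapest edge leaving the tree is epsilon—kappa (11); add kappa.
Step 6: cheapest edge leaving the tree is delta—zeta (12); add delta.
Step 7: cheapest edge leaving the tree is gamma—mu (13); add mu.
MST edges: iota—rho, epsilon—iota, epsilon—gamma, rho—zeta, epsilon—kappa, delta—zeta, gamma—mu; total weight 6+5+3+9+11+12+13 = 59.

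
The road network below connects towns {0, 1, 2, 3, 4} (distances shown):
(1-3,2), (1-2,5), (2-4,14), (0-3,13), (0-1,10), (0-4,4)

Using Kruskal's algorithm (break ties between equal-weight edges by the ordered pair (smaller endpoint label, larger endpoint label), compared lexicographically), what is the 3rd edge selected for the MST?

Kruskal's algorithm — process edges by increasing weight (ties by edge label):
1-3 (2): add — endpoints in different components.
0-4 (4): add — endpoints in different components.
1-2 (5): add — endpoints in different components.
0-1 (10): add — endpoints in different components.
The 3rd edge added is 1-2.

1-2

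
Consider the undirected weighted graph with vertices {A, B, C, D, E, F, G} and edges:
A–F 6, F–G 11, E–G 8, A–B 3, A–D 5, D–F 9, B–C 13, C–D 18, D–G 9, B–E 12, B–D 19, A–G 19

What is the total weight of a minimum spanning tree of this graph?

44

Kruskal: consider edges lightest-first.
A–B (3): add. Components now {A,B} {C} {D} {E} {F} {G}
A–D (5): add. Components now {A,B,D} {C} {E} {F} {G}
A–F (6): add. Components now {A,B,D,F} {C} {E} {G}
E–G (8): add. Components now {A,B,D,F} {C} {E,G}
D–F (9): skip — D and F already connected.
D–G (9): add. Components now {A,B,D,E,F,G} {C}
F–G (11): skip — F and G already connected.
B–E (12): skip — B and E already connected.
B–C (13): add. Components now {A,B,C,D,E,F,G}
MST edges: A–B, A–D, A–F, E–G, D–G, B–C; total weight 3+5+6+8+9+13 = 44.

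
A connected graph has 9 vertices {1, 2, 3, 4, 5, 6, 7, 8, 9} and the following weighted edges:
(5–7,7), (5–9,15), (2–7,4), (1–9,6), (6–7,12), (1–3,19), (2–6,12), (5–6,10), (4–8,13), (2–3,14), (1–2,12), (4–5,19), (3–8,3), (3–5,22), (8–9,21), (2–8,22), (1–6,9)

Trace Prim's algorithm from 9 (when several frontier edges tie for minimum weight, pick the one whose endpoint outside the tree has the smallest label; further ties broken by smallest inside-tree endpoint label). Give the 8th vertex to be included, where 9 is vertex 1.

Prim's algorithm from 9:
Step 1: cheapest edge leaving the tree is 1–9 (6); add 1.
Step 2: cheapest edge leaving the tree is 1–6 (9); add 6.
Step 3: cheapest edge leaving the tree is 5–6 (10); add 5.
Step 4: cheapest edge leaving the tree is 5–7 (7); add 7.
Step 5: cheapest edge leaving the tree is 2–7 (4); add 2.
Step 6: cheapest edge leaving the tree is 2–3 (14); add 3.
Step 7: cheapest edge leaving the tree is 3–8 (3); add 8.
Step 8: cheapest edge leaving the tree is 4–8 (13); add 4.
Vertex order: 9, 1, 6, 5, 7, 2, 3, 8, 4. The 8th vertex is 8.

8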